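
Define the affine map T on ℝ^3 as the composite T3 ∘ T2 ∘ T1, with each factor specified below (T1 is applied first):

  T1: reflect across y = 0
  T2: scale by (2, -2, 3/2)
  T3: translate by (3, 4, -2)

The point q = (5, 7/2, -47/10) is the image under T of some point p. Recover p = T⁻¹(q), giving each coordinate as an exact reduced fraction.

p = (1, -1/4, -9/5)

T1 = [1 0 0 0; 0 -1 0 0; 0 0 1 0; 0 0 0 1]
T2·T1 = [2 0 0 0; 0 2 0 0; 0 0 3/2 0; 0 0 0 1]
T3·…·T1 = [2 0 0 3; 0 2 0 4; 0 0 3/2 -2; 0 0 0 1]
det M = 6; M⁻¹ = [1/2 0 0 -3/2; 0 1/2 0 -2; 0 0 2/3 4/3; 0 0 0 1]
M⁻¹ · (5, 7/2, -47/10)ᵀ = (1, -1/4, -9/5)ᵀ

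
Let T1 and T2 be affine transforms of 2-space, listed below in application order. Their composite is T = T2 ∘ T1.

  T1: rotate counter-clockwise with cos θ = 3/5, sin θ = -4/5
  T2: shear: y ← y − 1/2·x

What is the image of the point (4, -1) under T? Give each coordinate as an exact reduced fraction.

T1 rotate counter-clockwise with cos θ = 3/5, sin θ = -4/5: (4, -1) → (8/5, -19/5)
T2 shear: y ← y − 1/2·x: (8/5, -19/5) → (8/5, -23/5)

T(p) = (8/5, -23/5)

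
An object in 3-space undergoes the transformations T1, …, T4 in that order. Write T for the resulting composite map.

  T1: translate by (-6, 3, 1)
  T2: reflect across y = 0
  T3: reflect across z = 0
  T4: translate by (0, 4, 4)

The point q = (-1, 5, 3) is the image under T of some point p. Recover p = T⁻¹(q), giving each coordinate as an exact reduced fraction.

T1 = [1 0 0 -6; 0 1 0 3; 0 0 1 1; 0 0 0 1]
T2·T1 = [1 0 0 -6; 0 -1 0 -3; 0 0 1 1; 0 0 0 1]
T3·…·T1 = [1 0 0 -6; 0 -1 0 -3; 0 0 -1 -1; 0 0 0 1]
T4·…·T1 = [1 0 0 -6; 0 -1 0 1; 0 0 -1 3; 0 0 0 1]
det M = 1; M⁻¹ = [1 0 0 6; 0 -1 0 1; 0 0 -1 3; 0 0 0 1]
M⁻¹ · (-1, 5, 3)ᵀ = (5, -4, 0)ᵀ

p = (5, -4, 0)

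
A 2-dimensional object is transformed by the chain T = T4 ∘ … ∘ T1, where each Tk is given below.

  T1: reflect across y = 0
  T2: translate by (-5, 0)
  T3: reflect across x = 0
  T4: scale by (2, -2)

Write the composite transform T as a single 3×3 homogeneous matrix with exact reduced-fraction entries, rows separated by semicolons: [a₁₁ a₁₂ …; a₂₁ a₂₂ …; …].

T = [-2 0 10; 0 2 0; 0 0 1]

T1 = [1 0 0; 0 -1 0; 0 0 1]
T2·T1 = [1 0 -5; 0 -1 0; 0 0 1]
T3·…·T1 = [-1 0 5; 0 -1 0; 0 0 1]
T4·…·T1 = [-2 0 10; 0 2 0; 0 0 1]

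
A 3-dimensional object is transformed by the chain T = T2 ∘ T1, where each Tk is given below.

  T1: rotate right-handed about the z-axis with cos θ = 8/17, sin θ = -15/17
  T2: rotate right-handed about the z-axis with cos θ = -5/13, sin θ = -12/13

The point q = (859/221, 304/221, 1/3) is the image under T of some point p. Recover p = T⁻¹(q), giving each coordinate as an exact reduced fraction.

p = (-4, -1, 1/3)

T1 = [8/17 15/17 0 0; -15/17 8/17 0 0; 0 0 1 0; 0 0 0 1]
T2·T1 = [-220/221 21/221 0 0; -21/221 -220/221 0 0; 0 0 1 0; 0 0 0 1]
det M = 1; M⁻¹ = [-220/221 -21/221 0 0; 21/221 -220/221 0 0; 0 0 1 0; 0 0 0 1]
M⁻¹ · (859/221, 304/221, 1/3)ᵀ = (-4, -1, 1/3)ᵀ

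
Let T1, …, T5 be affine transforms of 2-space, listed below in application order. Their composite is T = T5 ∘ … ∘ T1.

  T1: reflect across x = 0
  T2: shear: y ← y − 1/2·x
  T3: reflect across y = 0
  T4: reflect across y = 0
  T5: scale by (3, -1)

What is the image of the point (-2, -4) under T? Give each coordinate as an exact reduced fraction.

T1 reflect across x = 0: (-2, -4) → (2, -4)
T2 shear: y ← y − 1/2·x: (2, -4) → (2, -5)
T3 reflect across y = 0: (2, -5) → (2, 5)
T4 reflect across y = 0: (2, 5) → (2, -5)
T5 scale by (3, -1): (2, -5) → (6, 5)

T(p) = (6, 5)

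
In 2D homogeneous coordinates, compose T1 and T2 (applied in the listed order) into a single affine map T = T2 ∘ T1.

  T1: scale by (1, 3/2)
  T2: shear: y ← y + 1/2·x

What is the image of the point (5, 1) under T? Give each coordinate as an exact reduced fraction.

T(p) = (5, 4)

T1 scale by (1, 3/2): (5, 1) → (5, 3/2)
T2 shear: y ← y + 1/2·x: (5, 3/2) → (5, 4)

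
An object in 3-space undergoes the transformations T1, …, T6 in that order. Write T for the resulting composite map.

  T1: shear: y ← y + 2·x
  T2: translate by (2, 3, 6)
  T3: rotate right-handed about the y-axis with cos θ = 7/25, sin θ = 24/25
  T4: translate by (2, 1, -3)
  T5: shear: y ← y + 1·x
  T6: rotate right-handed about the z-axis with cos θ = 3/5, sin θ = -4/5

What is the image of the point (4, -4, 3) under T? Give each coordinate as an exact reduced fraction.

T(p) = (2956/125, 292/125, -156/25)

T1 shear: y ← y + 2·x: (4, -4, 3) → (4, 4, 3)
T2 translate by (2, 3, 6): (4, 4, 3) → (6, 7, 9)
T3 rotate right-handed about the y-axis with cos θ = 7/25, sin θ = 24/25: (6, 7, 9) → (258/25, 7, -81/25)
T4 translate by (2, 1, -3): (258/25, 7, -81/25) → (308/25, 8, -156/25)
T5 shear: y ← y + 1·x: (308/25, 8, -156/25) → (308/25, 508/25, -156/25)
T6 rotate right-handed about the z-axis with cos θ = 3/5, sin θ = -4/5: (308/25, 508/25, -156/25) → (2956/125, 292/125, -156/25)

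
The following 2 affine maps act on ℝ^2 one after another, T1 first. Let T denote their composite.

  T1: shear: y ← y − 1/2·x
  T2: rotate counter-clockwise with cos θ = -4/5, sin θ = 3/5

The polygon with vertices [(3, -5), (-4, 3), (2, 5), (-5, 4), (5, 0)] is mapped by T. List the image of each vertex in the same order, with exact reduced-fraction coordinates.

T1 shear: y ← y − 1/2·x: (3, -5) → (3, -13/2); (-4, 3) → (-4, 5); (2, 5) → (2, 4); (-5, 4) → (-5, 13/2); (5, 0) → (5, -5/2)
T2 rotate counter-clockwise with cos θ = -4/5, sin θ = 3/5: (3, -13/2) → (3/2, 7); (-4, 5) → (1/5, -32/5); (2, 4) → (-4, -2); (-5, 13/2) → (1/10, -41/5); (5, -5/2) → (-5/2, 5)

image vertices: (3/2, 7), (1/5, -32/5), (-4, -2), (1/10, -41/5), (-5/2, 5)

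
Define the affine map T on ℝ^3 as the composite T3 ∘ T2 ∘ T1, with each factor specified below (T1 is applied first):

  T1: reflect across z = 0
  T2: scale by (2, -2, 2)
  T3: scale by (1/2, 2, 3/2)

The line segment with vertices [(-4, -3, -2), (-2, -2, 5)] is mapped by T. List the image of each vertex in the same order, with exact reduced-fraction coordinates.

image vertices: (-4, 12, 6), (-2, 8, -15)

T1 reflect across z = 0: (-4, -3, -2) → (-4, -3, 2); (-2, -2, 5) → (-2, -2, -5)
T2 scale by (2, -2, 2): (-4, -3, 2) → (-8, 6, 4); (-2, -2, -5) → (-4, 4, -10)
T3 scale by (1/2, 2, 3/2): (-8, 6, 4) → (-4, 12, 6); (-4, 4, -10) → (-2, 8, -15)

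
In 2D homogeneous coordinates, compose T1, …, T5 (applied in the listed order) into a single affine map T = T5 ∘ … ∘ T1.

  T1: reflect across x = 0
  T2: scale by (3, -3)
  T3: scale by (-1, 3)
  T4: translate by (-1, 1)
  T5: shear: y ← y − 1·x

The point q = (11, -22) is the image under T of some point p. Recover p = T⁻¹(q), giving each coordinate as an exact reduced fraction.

T1 = [-1 0 0; 0 1 0; 0 0 1]
T2·T1 = [-3 0 0; 0 -3 0; 0 0 1]
T3·…·T1 = [3 0 0; 0 -9 0; 0 0 1]
T4·…·T1 = [3 0 -1; 0 -9 1; 0 0 1]
T5·…·T1 = [3 0 -1; -3 -9 2; 0 0 1]
det M = -27; M⁻¹ = [1/3 0 1/3; -1/9 -1/9 1/9; 0 0 1]
M⁻¹ · (11, -22)ᵀ = (4, 4/3)ᵀ

p = (4, 4/3)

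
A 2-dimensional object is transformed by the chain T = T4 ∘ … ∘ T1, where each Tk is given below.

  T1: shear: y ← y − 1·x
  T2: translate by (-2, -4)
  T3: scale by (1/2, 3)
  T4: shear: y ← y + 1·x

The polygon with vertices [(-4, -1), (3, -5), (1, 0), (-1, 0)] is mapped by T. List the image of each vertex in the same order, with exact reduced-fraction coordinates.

T1 shear: y ← y − 1·x: (-4, -1) → (-4, 3); (3, -5) → (3, -8); (1, 0) → (1, -1); (-1, 0) → (-1, 1)
T2 translate by (-2, -4): (-4, 3) → (-6, -1); (3, -8) → (1, -12); (1, -1) → (-1, -5); (-1, 1) → (-3, -3)
T3 scale by (1/2, 3): (-6, -1) → (-3, -3); (1, -12) → (1/2, -36); (-1, -5) → (-1/2, -15); (-3, -3) → (-3/2, -9)
T4 shear: y ← y + 1·x: (-3, -3) → (-3, -6); (1/2, -36) → (1/2, -71/2); (-1/2, -15) → (-1/2, -31/2); (-3/2, -9) → (-3/2, -21/2)

image vertices: (-3, -6), (1/2, -71/2), (-1/2, -31/2), (-3/2, -21/2)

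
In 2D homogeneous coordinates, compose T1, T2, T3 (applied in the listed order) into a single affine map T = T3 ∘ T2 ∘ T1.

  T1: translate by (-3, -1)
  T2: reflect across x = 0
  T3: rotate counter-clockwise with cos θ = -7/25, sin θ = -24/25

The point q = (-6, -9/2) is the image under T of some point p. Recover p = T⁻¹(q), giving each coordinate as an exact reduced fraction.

p = (-3, -7/2)

T1 = [1 0 -3; 0 1 -1; 0 0 1]
T2·T1 = [-1 0 3; 0 1 -1; 0 0 1]
T3·…·T1 = [7/25 24/25 -9/5; 24/25 -7/25 -13/5; 0 0 1]
det M = -1; M⁻¹ = [7/25 24/25 3; 24/25 -7/25 1; 0 0 1]
M⁻¹ · (-6, -9/2)ᵀ = (-3, -7/2)ᵀ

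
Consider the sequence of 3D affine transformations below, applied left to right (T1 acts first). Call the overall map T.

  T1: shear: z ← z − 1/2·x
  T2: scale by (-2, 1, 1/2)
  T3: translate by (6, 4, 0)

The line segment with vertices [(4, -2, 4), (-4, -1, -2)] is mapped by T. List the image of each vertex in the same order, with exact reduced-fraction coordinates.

image vertices: (-2, 2, 1), (14, 3, 0)

T1 shear: z ← z − 1/2·x: (4, -2, 4) → (4, -2, 2); (-4, -1, -2) → (-4, -1, 0)
T2 scale by (-2, 1, 1/2): (4, -2, 2) → (-8, -2, 1); (-4, -1, 0) → (8, -1, 0)
T3 translate by (6, 4, 0): (-8, -2, 1) → (-2, 2, 1); (8, -1, 0) → (14, 3, 0)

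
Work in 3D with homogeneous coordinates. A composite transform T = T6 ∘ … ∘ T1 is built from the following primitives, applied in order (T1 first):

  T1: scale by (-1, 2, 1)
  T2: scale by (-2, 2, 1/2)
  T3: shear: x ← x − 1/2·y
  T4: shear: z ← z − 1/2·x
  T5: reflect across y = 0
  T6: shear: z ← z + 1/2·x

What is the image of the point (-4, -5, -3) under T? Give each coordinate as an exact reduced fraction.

T(p) = (2, 20, -3/2)

T1 scale by (-1, 2, 1): (-4, -5, -3) → (4, -10, -3)
T2 scale by (-2, 2, 1/2): (4, -10, -3) → (-8, -20, -3/2)
T3 shear: x ← x − 1/2·y: (-8, -20, -3/2) → (2, -20, -3/2)
T4 shear: z ← z − 1/2·x: (2, -20, -3/2) → (2, -20, -5/2)
T5 reflect across y = 0: (2, -20, -5/2) → (2, 20, -5/2)
T6 shear: z ← z + 1/2·x: (2, 20, -5/2) → (2, 20, -3/2)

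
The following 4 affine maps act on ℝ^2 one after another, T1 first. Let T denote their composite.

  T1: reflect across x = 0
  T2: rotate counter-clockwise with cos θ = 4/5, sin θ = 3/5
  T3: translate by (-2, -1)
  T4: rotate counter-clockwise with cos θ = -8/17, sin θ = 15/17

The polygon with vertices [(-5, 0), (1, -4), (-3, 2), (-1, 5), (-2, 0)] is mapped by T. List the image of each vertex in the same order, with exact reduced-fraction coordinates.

T1 reflect across x = 0: (-5, 0) → (5, 0); (1, -4) → (-1, -4); (-3, 2) → (3, 2); (-1, 5) → (1, 5); (-2, 0) → (2, 0)
T2 rotate counter-clockwise with cos θ = 4/5, sin θ = 3/5: (5, 0) → (4, 3); (-1, -4) → (8/5, -19/5); (3, 2) → (6/5, 17/5); (1, 5) → (-11/5, 23/5); (2, 0) → (8/5, 6/5)
T3 translate by (-2, -1): (4, 3) → (2, 2); (8/5, -19/5) → (-2/5, -24/5); (6/5, 17/5) → (-4/5, 12/5); (-11/5, 23/5) → (-21/5, 18/5); (8/5, 6/5) → (-2/5, 1/5)
T4 rotate counter-clockwise with cos θ = -8/17, sin θ = 15/17: (2, 2) → (-46/17, 14/17); (-2/5, -24/5) → (376/85, 162/85); (-4/5, 12/5) → (-148/85, -156/85); (-21/5, 18/5) → (-6/5, -27/5); (-2/5, 1/5) → (1/85, -38/85)

image vertices: (-46/17, 14/17), (376/85, 162/85), (-148/85, -156/85), (-6/5, -27/5), (1/85, -38/85)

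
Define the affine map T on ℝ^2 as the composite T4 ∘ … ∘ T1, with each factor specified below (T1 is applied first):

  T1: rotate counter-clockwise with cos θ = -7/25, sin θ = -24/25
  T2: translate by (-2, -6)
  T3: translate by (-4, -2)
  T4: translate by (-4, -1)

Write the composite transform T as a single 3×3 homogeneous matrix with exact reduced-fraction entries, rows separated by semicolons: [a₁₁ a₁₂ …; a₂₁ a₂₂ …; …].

T1 = [-7/25 24/25 0; -24/25 -7/25 0; 0 0 1]
T2·T1 = [-7/25 24/25 -2; -24/25 -7/25 -6; 0 0 1]
T3·…·T1 = [-7/25 24/25 -6; -24/25 -7/25 -8; 0 0 1]
T4·…·T1 = [-7/25 24/25 -10; -24/25 -7/25 -9; 0 0 1]

T = [-7/25 24/25 -10; -24/25 -7/25 -9; 0 0 1]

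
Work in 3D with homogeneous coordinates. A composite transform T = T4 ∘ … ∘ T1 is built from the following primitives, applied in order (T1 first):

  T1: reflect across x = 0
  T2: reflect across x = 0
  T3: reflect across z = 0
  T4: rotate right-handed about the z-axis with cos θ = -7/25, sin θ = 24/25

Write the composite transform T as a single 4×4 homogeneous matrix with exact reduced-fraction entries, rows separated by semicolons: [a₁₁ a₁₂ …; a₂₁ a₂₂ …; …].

T1 = [-1 0 0 0; 0 1 0 0; 0 0 1 0; 0 0 0 1]
T2·T1 = [1 0 0 0; 0 1 0 0; 0 0 1 0; 0 0 0 1]
T3·…·T1 = [1 0 0 0; 0 1 0 0; 0 0 -1 0; 0 0 0 1]
T4·…·T1 = [-7/25 -24/25 0 0; 24/25 -7/25 0 0; 0 0 -1 0; 0 0 0 1]

T = [-7/25 -24/25 0 0; 24/25 -7/25 0 0; 0 0 -1 0; 0 0 0 1]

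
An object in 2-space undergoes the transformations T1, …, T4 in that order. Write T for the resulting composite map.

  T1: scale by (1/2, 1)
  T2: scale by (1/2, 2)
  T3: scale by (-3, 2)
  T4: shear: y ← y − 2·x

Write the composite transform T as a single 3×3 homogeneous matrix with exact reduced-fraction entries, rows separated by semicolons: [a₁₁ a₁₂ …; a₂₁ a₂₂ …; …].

T = [-3/4 0 0; 3/2 4 0; 0 0 1]

T1 = [1/2 0 0; 0 1 0; 0 0 1]
T2·T1 = [1/4 0 0; 0 2 0; 0 0 1]
T3·…·T1 = [-3/4 0 0; 0 4 0; 0 0 1]
T4·…·T1 = [-3/4 0 0; 3/2 4 0; 0 0 1]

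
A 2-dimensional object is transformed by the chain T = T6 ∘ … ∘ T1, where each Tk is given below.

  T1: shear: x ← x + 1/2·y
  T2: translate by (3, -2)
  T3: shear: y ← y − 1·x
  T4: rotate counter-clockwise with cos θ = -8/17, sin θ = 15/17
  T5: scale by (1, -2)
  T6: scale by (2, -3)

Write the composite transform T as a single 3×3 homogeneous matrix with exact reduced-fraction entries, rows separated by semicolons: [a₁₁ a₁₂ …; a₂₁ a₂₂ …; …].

T1 = [1 1/2 0; 0 1 0; 0 0 1]
T2·T1 = [1 1/2 3; 0 1 -2; 0 0 1]
T3·…·T1 = [1 1/2 3; -1 1/2 -5; 0 0 1]
T4·…·T1 = [7/17 -23/34 3; 23/17 7/34 5; 0 0 1]
T5·…·T1 = [7/17 -23/34 3; -46/17 -7/17 -10; 0 0 1]
T6·…·T1 = [14/17 -23/17 6; 138/17 21/17 30; 0 0 1]

T = [14/17 -23/17 6; 138/17 21/17 30; 0 0 1]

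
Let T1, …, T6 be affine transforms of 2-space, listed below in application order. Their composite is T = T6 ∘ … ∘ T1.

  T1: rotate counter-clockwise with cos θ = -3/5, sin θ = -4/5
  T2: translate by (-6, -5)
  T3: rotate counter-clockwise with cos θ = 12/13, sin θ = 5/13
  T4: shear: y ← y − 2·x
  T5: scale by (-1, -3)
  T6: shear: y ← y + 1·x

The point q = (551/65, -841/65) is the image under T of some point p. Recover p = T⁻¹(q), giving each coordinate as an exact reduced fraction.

p = (4, -4)

T1 = [-3/5 4/5 0; -4/5 -3/5 0; 0 0 1]
T2·T1 = [-3/5 4/5 -6; -4/5 -3/5 -5; 0 0 1]
T3·…·T1 = [-16/65 63/65 -47/13; -63/65 -16/65 -90/13; 0 0 1]
T4·…·T1 = [-16/65 63/65 -47/13; -31/65 -142/65 4/13; 0 0 1]
T5·…·T1 = [16/65 -63/65 47/13; 93/65 426/65 -12/13; 0 0 1]
T6·…·T1 = [16/65 -63/65 47/13; 109/65 363/65 35/13; 0 0 1]
det M = 3; M⁻¹ = [121/65 21/65 -38/5; -109/195 16/195 9/5; 0 0 1]
M⁻¹ · (551/65, -841/65)ᵀ = (4, -4)ᵀ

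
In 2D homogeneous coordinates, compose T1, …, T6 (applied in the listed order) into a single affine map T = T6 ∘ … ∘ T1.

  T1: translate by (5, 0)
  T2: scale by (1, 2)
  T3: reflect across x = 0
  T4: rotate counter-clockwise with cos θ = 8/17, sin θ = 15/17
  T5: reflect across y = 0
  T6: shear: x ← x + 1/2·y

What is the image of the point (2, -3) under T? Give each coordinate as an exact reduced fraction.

T1 translate by (5, 0): (2, -3) → (7, -3)
T2 scale by (1, 2): (7, -3) → (7, -6)
T3 reflect across x = 0: (7, -6) → (-7, -6)
T4 rotate counter-clockwise with cos θ = 8/17, sin θ = 15/17: (-7, -6) → (2, -9)
T5 reflect across y = 0: (2, -9) → (2, 9)
T6 shear: x ← x + 1/2·y: (2, 9) → (13/2, 9)

T(p) = (13/2, 9)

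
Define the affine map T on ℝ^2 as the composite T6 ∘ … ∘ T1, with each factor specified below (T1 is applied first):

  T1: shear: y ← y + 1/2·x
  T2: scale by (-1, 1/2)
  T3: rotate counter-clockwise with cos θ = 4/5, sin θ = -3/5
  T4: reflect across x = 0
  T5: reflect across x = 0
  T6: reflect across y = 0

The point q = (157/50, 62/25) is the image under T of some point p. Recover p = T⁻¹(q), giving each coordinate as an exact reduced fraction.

T1 = [1 0 0; 1/2 1 0; 0 0 1]
T2·T1 = [-1 0 0; 1/4 1/2 0; 0 0 1]
T3·…·T1 = [-13/20 3/10 0; 4/5 2/5 0; 0 0 1]
T4·…·T1 = [13/20 -3/10 0; 4/5 2/5 0; 0 0 1]
T5·…·T1 = [-13/20 3/10 0; 4/5 2/5 0; 0 0 1]
T6·…·T1 = [-13/20 3/10 0; -4/5 -2/5 0; 0 0 1]
det M = 1/2; M⁻¹ = [-4/5 -3/5 0; 8/5 -13/10 0; 0 0 1]
M⁻¹ · (157/50, 62/25)ᵀ = (-4, 9/5)ᵀ

p = (-4, 9/5)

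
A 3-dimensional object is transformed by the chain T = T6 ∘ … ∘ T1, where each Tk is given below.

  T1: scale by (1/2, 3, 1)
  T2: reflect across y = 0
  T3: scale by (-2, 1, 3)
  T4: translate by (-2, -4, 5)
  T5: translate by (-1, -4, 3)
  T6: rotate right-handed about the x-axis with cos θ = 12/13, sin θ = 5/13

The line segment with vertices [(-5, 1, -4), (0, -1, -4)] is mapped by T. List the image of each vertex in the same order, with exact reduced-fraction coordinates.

image vertices: (2, -112/13, -103/13), (-3, -40/13, -73/13)

T1 scale by (1/2, 3, 1): (-5, 1, -4) → (-5/2, 3, -4); (0, -1, -4) → (0, -3, -4)
T2 reflect across y = 0: (-5/2, 3, -4) → (-5/2, -3, -4); (0, -3, -4) → (0, 3, -4)
T3 scale by (-2, 1, 3): (-5/2, -3, -4) → (5, -3, -12); (0, 3, -4) → (0, 3, -12)
T4 translate by (-2, -4, 5): (5, -3, -12) → (3, -7, -7); (0, 3, -12) → (-2, -1, -7)
T5 translate by (-1, -4, 3): (3, -7, -7) → (2, -11, -4); (-2, -1, -7) → (-3, -5, -4)
T6 rotate right-handed about the x-axis with cos θ = 12/13, sin θ = 5/13: (2, -11, -4) → (2, -112/13, -103/13); (-3, -5, -4) → (-3, -40/13, -73/13)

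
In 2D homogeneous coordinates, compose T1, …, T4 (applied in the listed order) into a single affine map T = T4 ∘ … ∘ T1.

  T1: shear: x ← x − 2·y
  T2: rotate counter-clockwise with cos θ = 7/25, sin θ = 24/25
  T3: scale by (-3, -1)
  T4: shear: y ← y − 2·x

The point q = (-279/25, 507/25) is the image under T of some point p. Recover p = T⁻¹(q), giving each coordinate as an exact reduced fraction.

T1 = [1 -2 0; 0 1 0; 0 0 1]
T2·T1 = [7/25 -38/25 0; 24/25 -41/25 0; 0 0 1]
T3·…·T1 = [-21/25 114/25 0; -24/25 41/25 0; 0 0 1]
T4·…·T1 = [-21/25 114/25 0; 18/25 -187/25 0; 0 0 1]
det M = 3; M⁻¹ = [-187/75 -38/25 0; -6/25 -7/25 0; 0 0 1]
M⁻¹ · (-279/25, 507/25)ᵀ = (-3, -3)ᵀ

p = (-3, -3)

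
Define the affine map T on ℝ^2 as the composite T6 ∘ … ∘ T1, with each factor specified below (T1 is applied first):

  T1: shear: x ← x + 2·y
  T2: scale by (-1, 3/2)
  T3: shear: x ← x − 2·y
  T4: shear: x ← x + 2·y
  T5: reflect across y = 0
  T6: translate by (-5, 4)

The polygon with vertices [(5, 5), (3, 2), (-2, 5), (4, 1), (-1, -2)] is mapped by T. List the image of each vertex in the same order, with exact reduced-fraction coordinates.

T1 shear: x ← x + 2·y: (5, 5) → (15, 5); (3, 2) → (7, 2); (-2, 5) → (8, 5); (4, 1) → (6, 1); (-1, -2) → (-5, -2)
T2 scale by (-1, 3/2): (15, 5) → (-15, 15/2); (7, 2) → (-7, 3); (8, 5) → (-8, 15/2); (6, 1) → (-6, 3/2); (-5, -2) → (5, -3)
T3 shear: x ← x − 2·y: (-15, 15/2) → (-30, 15/2); (-7, 3) → (-13, 3); (-8, 15/2) → (-23, 15/2); (-6, 3/2) → (-9, 3/2); (5, -3) → (11, -3)
T4 shear: x ← x + 2·y: (-30, 15/2) → (-15, 15/2); (-13, 3) → (-7, 3); (-23, 15/2) → (-8, 15/2); (-9, 3/2) → (-6, 3/2); (11, -3) → (5, -3)
T5 reflect across y = 0: (-15, 15/2) → (-15, -15/2); (-7, 3) → (-7, -3); (-8, 15/2) → (-8, -15/2); (-6, 3/2) → (-6, -3/2); (5, -3) → (5, 3)
T6 translate by (-5, 4): (-15, -15/2) → (-20, -7/2); (-7, -3) → (-12, 1); (-8, -15/2) → (-13, -7/2); (-6, -3/2) → (-11, 5/2); (5, 3) → (0, 7)

image vertices: (-20, -7/2), (-12, 1), (-13, -7/2), (-11, 5/2), (0, 7)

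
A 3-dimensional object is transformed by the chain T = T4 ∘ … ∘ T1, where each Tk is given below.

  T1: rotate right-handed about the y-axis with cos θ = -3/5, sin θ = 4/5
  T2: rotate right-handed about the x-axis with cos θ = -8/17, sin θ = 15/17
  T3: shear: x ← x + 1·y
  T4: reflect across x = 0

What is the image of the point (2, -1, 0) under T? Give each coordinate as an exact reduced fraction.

T1 rotate right-handed about the y-axis with cos θ = -3/5, sin θ = 4/5: (2, -1, 0) → (-6/5, -1, -8/5)
T2 rotate right-handed about the x-axis with cos θ = -8/17, sin θ = 15/17: (-6/5, -1, -8/5) → (-6/5, 32/17, -11/85)
T3 shear: x ← x + 1·y: (-6/5, 32/17, -11/85) → (58/85, 32/17, -11/85)
T4 reflect across x = 0: (58/85, 32/17, -11/85) → (-58/85, 32/17, -11/85)

T(p) = (-58/85, 32/17, -11/85)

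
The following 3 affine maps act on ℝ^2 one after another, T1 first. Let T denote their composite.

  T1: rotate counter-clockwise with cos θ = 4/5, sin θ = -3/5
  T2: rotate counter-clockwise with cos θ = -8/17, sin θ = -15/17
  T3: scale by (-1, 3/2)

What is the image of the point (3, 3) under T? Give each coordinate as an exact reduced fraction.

T1 rotate counter-clockwise with cos θ = 4/5, sin θ = -3/5: (3, 3) → (21/5, 3/5)
T2 rotate counter-clockwise with cos θ = -8/17, sin θ = -15/17: (21/5, 3/5) → (-123/85, -339/85)
T3 scale by (-1, 3/2): (-123/85, -339/85) → (123/85, -1017/170)

T(p) = (123/85, -1017/170)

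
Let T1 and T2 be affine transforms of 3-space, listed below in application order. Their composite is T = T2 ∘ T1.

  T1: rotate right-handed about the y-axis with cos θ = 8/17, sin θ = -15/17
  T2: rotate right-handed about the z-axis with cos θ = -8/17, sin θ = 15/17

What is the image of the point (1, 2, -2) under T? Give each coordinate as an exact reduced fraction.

T1 rotate right-handed about the y-axis with cos θ = 8/17, sin θ = -15/17: (1, 2, -2) → (38/17, 2, -1/17)
T2 rotate right-handed about the z-axis with cos θ = -8/17, sin θ = 15/17: (38/17, 2, -1/17) → (-814/289, 298/289, -1/17)

T(p) = (-814/289, 298/289, -1/17)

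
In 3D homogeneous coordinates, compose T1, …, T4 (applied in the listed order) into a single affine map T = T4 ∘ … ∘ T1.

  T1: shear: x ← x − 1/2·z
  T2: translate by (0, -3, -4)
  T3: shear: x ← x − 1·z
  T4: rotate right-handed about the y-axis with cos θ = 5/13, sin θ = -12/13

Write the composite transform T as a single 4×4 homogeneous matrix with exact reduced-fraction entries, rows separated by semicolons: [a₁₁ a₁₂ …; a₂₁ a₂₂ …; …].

T1 = [1 0 -1/2 0; 0 1 0 0; 0 0 1 0; 0 0 0 1]
T2·T1 = [1 0 -1/2 0; 0 1 0 -3; 0 0 1 -4; 0 0 0 1]
T3·…·T1 = [1 0 -3/2 4; 0 1 0 -3; 0 0 1 -4; 0 0 0 1]
T4·…·T1 = [5/13 0 -3/2 68/13; 0 1 0 -3; 12/13 0 -1 28/13; 0 0 0 1]

T = [5/13 0 -3/2 68/13; 0 1 0 -3; 12/13 0 -1 28/13; 0 0 0 1]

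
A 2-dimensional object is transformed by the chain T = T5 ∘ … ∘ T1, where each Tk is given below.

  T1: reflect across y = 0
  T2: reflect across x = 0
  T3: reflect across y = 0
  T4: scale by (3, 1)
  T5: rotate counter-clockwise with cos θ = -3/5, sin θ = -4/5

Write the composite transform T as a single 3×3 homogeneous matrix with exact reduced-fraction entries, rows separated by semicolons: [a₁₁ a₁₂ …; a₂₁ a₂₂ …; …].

T = [9/5 4/5 0; 12/5 -3/5 0; 0 0 1]

T1 = [1 0 0; 0 -1 0; 0 0 1]
T2·T1 = [-1 0 0; 0 -1 0; 0 0 1]
T3·…·T1 = [-1 0 0; 0 1 0; 0 0 1]
T4·…·T1 = [-3 0 0; 0 1 0; 0 0 1]
T5·…·T1 = [9/5 4/5 0; 12/5 -3/5 0; 0 0 1]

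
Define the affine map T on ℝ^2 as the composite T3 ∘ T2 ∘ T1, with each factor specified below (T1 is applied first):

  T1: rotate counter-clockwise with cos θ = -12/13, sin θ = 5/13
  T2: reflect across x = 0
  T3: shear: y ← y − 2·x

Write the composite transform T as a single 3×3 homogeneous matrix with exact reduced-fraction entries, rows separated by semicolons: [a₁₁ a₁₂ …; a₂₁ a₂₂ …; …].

T = [12/13 5/13 0; -19/13 -22/13 0; 0 0 1]

T1 = [-12/13 -5/13 0; 5/13 -12/13 0; 0 0 1]
T2·T1 = [12/13 5/13 0; 5/13 -12/13 0; 0 0 1]
T3·…·T1 = [12/13 5/13 0; -19/13 -22/13 0; 0 0 1]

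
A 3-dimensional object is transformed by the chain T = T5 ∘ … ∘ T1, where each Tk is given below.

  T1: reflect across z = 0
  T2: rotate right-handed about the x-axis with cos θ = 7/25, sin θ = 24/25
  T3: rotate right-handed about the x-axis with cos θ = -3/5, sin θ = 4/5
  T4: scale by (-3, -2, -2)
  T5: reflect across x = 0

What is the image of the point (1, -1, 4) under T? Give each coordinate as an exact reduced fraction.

T1 reflect across z = 0: (1, -1, 4) → (1, -1, -4)
T2 rotate right-handed about the x-axis with cos θ = 7/25, sin θ = 24/25: (1, -1, -4) → (1, 89/25, -52/25)
T3 rotate right-handed about the x-axis with cos θ = -3/5, sin θ = 4/5: (1, 89/25, -52/25) → (1, -59/125, 512/125)
T4 scale by (-3, -2, -2): (1, -59/125, 512/125) → (-3, 118/125, -1024/125)
T5 reflect across x = 0: (-3, 118/125, -1024/125) → (3, 118/125, -1024/125)

T(p) = (3, 118/125, -1024/125)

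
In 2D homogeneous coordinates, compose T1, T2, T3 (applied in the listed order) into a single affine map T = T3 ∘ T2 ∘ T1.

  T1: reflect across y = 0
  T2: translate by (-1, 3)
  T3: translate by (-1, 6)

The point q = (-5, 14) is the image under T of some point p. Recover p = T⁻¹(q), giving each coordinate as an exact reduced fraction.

T1 = [1 0 0; 0 -1 0; 0 0 1]
T2·T1 = [1 0 -1; 0 -1 3; 0 0 1]
T3·…·T1 = [1 0 -2; 0 -1 9; 0 0 1]
det M = -1; M⁻¹ = [1 0 2; 0 -1 9; 0 0 1]
M⁻¹ · (-5, 14)ᵀ = (-3, -5)ᵀ

p = (-3, -5)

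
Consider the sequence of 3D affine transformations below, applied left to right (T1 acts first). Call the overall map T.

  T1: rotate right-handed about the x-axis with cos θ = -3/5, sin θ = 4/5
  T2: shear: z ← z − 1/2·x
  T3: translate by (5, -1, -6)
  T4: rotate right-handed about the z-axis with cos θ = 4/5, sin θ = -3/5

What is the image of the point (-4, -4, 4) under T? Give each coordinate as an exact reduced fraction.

T1 rotate right-handed about the x-axis with cos θ = -3/5, sin θ = 4/5: (-4, -4, 4) → (-4, -4/5, -28/5)
T2 shear: z ← z − 1/2·x: (-4, -4/5, -28/5) → (-4, -4/5, -18/5)
T3 translate by (5, -1, -6): (-4, -4/5, -18/5) → (1, -9/5, -48/5)
T4 rotate right-handed about the z-axis with cos θ = 4/5, sin θ = -3/5: (1, -9/5, -48/5) → (-7/25, -51/25, -48/5)

T(p) = (-7/25, -51/25, -48/5)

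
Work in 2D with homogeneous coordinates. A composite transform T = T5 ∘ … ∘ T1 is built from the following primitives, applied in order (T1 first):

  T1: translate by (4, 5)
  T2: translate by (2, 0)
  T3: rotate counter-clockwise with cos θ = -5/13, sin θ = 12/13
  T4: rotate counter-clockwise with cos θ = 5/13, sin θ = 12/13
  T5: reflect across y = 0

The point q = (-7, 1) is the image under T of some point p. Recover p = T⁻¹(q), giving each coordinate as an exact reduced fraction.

T1 = [1 0 4; 0 1 5; 0 0 1]
T2·T1 = [1 0 6; 0 1 5; 0 0 1]
T3·…·T1 = [-5/13 -12/13 -90/13; 12/13 -5/13 47/13; 0 0 1]
T4·…·T1 = [-1 0 -6; 0 -1 -5; 0 0 1]
T5·…·T1 = [-1 0 -6; 0 1 5; 0 0 1]
det M = -1; M⁻¹ = [-1 0 -6; 0 1 -5; 0 0 1]
M⁻¹ · (-7, 1)ᵀ = (1, -4)ᵀ

p = (1, -4)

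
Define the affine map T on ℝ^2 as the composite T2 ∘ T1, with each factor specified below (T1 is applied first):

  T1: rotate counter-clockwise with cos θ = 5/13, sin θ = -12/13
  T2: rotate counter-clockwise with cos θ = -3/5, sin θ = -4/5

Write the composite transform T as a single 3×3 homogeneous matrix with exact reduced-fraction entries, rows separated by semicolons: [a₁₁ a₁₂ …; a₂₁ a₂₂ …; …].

T1 = [5/13 12/13 0; -12/13 5/13 0; 0 0 1]
T2·T1 = [-63/65 -16/65 0; 16/65 -63/65 0; 0 0 1]

T = [-63/65 -16/65 0; 16/65 -63/65 0; 0 0 1]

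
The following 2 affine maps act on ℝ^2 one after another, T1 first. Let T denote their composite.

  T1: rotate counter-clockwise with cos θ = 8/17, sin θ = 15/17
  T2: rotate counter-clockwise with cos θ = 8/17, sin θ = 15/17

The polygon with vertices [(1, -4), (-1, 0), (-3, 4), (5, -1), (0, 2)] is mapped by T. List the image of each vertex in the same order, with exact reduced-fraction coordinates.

image vertices: (47/17, 52/17), (161/289, -240/289), (-477/289, -1364/289), (-565/289, 1361/289), (-480/289, -322/289)

T1 rotate counter-clockwise with cos θ = 8/17, sin θ = 15/17: (1, -4) → (4, -1); (-1, 0) → (-8/17, -15/17); (-3, 4) → (-84/17, -13/17); (5, -1) → (55/17, 67/17); (0, 2) → (-30/17, 16/17)
T2 rotate counter-clockwise with cos θ = 8/17, sin θ = 15/17: (4, -1) → (47/17, 52/17); (-8/17, -15/17) → (161/289, -240/289); (-84/17, -13/17) → (-477/289, -1364/289); (55/17, 67/17) → (-565/289, 1361/289); (-30/17, 16/17) → (-480/289, -322/289)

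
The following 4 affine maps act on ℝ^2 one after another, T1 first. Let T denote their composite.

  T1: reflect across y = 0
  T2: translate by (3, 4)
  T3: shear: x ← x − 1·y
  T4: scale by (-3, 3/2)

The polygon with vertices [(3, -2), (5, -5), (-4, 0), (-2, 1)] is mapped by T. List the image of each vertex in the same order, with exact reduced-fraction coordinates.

image vertices: (0, 9), (3, 27/2), (15, 6), (6, 9/2)

T1 reflect across y = 0: (3, -2) → (3, 2); (5, -5) → (5, 5); (-4, 0) → (-4, 0); (-2, 1) → (-2, -1)
T2 translate by (3, 4): (3, 2) → (6, 6); (5, 5) → (8, 9); (-4, 0) → (-1, 4); (-2, -1) → (1, 3)
T3 shear: x ← x − 1·y: (6, 6) → (0, 6); (8, 9) → (-1, 9); (-1, 4) → (-5, 4); (1, 3) → (-2, 3)
T4 scale by (-3, 3/2): (0, 6) → (0, 9); (-1, 9) → (3, 27/2); (-5, 4) → (15, 6); (-2, 3) → (6, 9/2)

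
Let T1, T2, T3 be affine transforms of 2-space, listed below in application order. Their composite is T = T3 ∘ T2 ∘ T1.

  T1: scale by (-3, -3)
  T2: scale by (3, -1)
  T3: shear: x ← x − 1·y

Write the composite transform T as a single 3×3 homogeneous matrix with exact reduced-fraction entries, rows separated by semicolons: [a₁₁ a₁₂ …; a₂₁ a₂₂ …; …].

T1 = [-3 0 0; 0 -3 0; 0 0 1]
T2·T1 = [-9 0 0; 0 3 0; 0 0 1]
T3·…·T1 = [-9 -3 0; 0 3 0; 0 0 1]

T = [-9 -3 0; 0 3 0; 0 0 1]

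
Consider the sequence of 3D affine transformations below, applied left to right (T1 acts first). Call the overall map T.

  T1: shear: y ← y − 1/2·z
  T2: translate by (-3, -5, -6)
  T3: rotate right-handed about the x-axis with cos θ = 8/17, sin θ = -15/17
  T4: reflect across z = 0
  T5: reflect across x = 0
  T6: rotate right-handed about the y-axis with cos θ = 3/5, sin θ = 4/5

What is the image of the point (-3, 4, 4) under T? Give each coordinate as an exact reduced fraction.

T(p) = (38/17, -54/17, -99/17)

T1 shear: y ← y − 1/2·z: (-3, 4, 4) → (-3, 2, 4)
T2 translate by (-3, -5, -6): (-3, 2, 4) → (-6, -3, -2)
T3 rotate right-handed about the x-axis with cos θ = 8/17, sin θ = -15/17: (-6, -3, -2) → (-6, -54/17, 29/17)
T4 reflect across z = 0: (-6, -54/17, 29/17) → (-6, -54/17, -29/17)
T5 reflect across x = 0: (-6, -54/17, -29/17) → (6, -54/17, -29/17)
T6 rotate right-handed about the y-axis with cos θ = 3/5, sin θ = 4/5: (6, -54/17, -29/17) → (38/17, -54/17, -99/17)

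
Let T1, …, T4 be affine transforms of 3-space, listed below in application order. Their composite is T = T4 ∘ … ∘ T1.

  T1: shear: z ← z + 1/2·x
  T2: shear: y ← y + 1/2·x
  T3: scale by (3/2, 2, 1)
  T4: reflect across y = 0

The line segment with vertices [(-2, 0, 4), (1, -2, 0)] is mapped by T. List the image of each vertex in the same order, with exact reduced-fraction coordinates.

image vertices: (-3, 2, 3), (3/2, 3, 1/2)

T1 shear: z ← z + 1/2·x: (-2, 0, 4) → (-2, 0, 3); (1, -2, 0) → (1, -2, 1/2)
T2 shear: y ← y + 1/2·x: (-2, 0, 3) → (-2, -1, 3); (1, -2, 1/2) → (1, -3/2, 1/2)
T3 scale by (3/2, 2, 1): (-2, -1, 3) → (-3, -2, 3); (1, -3/2, 1/2) → (3/2, -3, 1/2)
T4 reflect across y = 0: (-3, -2, 3) → (-3, 2, 3); (3/2, -3, 1/2) → (3/2, 3, 1/2)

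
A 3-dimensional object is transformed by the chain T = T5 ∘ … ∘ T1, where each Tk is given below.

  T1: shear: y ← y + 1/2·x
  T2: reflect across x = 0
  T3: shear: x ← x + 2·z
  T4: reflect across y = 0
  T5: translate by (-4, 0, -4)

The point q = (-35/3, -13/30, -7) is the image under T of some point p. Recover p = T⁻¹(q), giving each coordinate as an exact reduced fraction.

T1 = [1 0 0 0; 1/2 1 0 0; 0 0 1 0; 0 0 0 1]
T2·T1 = [-1 0 0 0; 1/2 1 0 0; 0 0 1 0; 0 0 0 1]
T3·…·T1 = [-1 0 2 0; 1/2 1 0 0; 0 0 1 0; 0 0 0 1]
T4·…·T1 = [-1 0 2 0; -1/2 -1 0 0; 0 0 1 0; 0 0 0 1]
T5·…·T1 = [-1 0 2 -4; -1/2 -1 0 0; 0 0 1 -4; 0 0 0 1]
det M = 1; M⁻¹ = [-1 0 2 4; 1/2 -1 -1 -2; 0 0 1 4; 0 0 0 1]
M⁻¹ · (-35/3, -13/30, -7)ᵀ = (5/3, -2/5, -3)ᵀ

p = (5/3, -2/5, -3)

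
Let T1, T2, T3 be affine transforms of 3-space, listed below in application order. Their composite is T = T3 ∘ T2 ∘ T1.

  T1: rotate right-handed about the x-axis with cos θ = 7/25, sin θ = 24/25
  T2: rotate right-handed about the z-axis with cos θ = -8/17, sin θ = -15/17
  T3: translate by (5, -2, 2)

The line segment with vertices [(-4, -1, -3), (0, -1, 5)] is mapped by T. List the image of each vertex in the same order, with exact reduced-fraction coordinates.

T1 rotate right-handed about the x-axis with cos θ = 7/25, sin θ = 24/25: (-4, -1, -3) → (-4, 13/5, -9/5); (0, -1, 5) → (0, -127/25, 11/25)
T2 rotate right-handed about the z-axis with cos θ = -8/17, sin θ = -15/17: (-4, 13/5, -9/5) → (71/17, 196/85, -9/5); (0, -127/25, 11/25) → (-381/85, 1016/425, 11/25)
T3 translate by (5, -2, 2): (71/17, 196/85, -9/5) → (156/17, 26/85, 1/5); (-381/85, 1016/425, 11/25) → (44/85, 166/425, 61/25)

image vertices: (156/17, 26/85, 1/5), (44/85, 166/425, 61/25)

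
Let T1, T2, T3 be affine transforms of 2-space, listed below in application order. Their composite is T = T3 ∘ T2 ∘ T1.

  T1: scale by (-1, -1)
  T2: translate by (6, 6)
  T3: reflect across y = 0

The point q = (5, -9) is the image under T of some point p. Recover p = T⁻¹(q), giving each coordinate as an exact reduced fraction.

p = (1, -3)

T1 = [-1 0 0; 0 -1 0; 0 0 1]
T2·T1 = [-1 0 6; 0 -1 6; 0 0 1]
T3·…·T1 = [-1 0 6; 0 1 -6; 0 0 1]
det M = -1; M⁻¹ = [-1 0 6; 0 1 6; 0 0 1]
M⁻¹ · (5, -9)ᵀ = (1, -3)ᵀ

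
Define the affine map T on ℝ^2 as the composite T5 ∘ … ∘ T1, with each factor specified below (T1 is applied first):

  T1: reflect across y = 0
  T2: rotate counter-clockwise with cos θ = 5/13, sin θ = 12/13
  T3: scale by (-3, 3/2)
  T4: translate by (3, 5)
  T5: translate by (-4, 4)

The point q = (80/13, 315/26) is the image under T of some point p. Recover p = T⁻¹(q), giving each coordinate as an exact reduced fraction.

T1 = [1 0 0; 0 -1 0; 0 0 1]
T2·T1 = [5/13 12/13 0; 12/13 -5/13 0; 0 0 1]
T3·…·T1 = [-15/13 -36/13 0; 18/13 -15/26 0; 0 0 1]
T4·…·T1 = [-15/13 -36/13 3; 18/13 -15/26 5; 0 0 1]
T5·…·T1 = [-15/13 -36/13 -1; 18/13 -15/26 9; 0 0 1]
det M = 9/2; M⁻¹ = [-5/39 8/13 -17/3; -4/13 -10/39 2; 0 0 1]
M⁻¹ · (80/13, 315/26)ᵀ = (1, -3)ᵀ

p = (1, -3)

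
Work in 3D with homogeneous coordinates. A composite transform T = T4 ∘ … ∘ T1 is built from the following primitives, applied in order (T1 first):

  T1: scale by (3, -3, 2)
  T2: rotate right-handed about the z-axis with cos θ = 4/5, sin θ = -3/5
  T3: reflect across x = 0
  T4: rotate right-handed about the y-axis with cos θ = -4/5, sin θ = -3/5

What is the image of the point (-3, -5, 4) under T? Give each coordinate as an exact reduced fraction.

T(p) = (-84/25, 87/5, -187/25)

T1 scale by (3, -3, 2): (-3, -5, 4) → (-9, 15, 8)
T2 rotate right-handed about the z-axis with cos θ = 4/5, sin θ = -3/5: (-9, 15, 8) → (9/5, 87/5, 8)
T3 reflect across x = 0: (9/5, 87/5, 8) → (-9/5, 87/5, 8)
T4 rotate right-handed about the y-axis with cos θ = -4/5, sin θ = -3/5: (-9/5, 87/5, 8) → (-84/25, 87/5, -187/25)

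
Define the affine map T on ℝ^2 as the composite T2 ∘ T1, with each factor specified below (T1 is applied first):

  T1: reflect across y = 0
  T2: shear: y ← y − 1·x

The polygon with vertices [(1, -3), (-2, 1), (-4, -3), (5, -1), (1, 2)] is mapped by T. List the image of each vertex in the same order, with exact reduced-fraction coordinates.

T1 reflect across y = 0: (1, -3) → (1, 3); (-2, 1) → (-2, -1); (-4, -3) → (-4, 3); (5, -1) → (5, 1); (1, 2) → (1, -2)
T2 shear: y ← y − 1·x: (1, 3) → (1, 2); (-2, -1) → (-2, 1); (-4, 3) → (-4, 7); (5, 1) → (5, -4); (1, -2) → (1, -3)

image vertices: (1, 2), (-2, 1), (-4, 7), (5, -4), (1, -3)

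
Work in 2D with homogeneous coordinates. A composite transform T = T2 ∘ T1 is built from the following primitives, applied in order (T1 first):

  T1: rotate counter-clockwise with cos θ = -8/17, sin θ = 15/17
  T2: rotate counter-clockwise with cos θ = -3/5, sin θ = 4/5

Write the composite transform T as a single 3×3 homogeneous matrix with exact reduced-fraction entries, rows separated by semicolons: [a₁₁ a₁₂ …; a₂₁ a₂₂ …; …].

T1 = [-8/17 -15/17 0; 15/17 -8/17 0; 0 0 1]
T2·T1 = [-36/85 77/85 0; -77/85 -36/85 0; 0 0 1]

T = [-36/85 77/85 0; -77/85 -36/85 0; 0 0 1]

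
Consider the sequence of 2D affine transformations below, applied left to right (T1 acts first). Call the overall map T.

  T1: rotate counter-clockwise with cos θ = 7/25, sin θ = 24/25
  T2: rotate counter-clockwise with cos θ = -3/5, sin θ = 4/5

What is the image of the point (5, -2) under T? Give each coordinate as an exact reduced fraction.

T1 rotate counter-clockwise with cos θ = 7/25, sin θ = 24/25: (5, -2) → (83/25, 106/25)
T2 rotate counter-clockwise with cos θ = -3/5, sin θ = 4/5: (83/25, 106/25) → (-673/125, 14/125)

T(p) = (-673/125, 14/125)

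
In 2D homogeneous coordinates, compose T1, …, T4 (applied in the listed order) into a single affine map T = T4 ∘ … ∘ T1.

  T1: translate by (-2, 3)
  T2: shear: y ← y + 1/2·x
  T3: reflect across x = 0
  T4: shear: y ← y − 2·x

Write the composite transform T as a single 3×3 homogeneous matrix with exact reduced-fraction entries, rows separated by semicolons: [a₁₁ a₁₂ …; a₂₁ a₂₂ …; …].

T1 = [1 0 -2; 0 1 3; 0 0 1]
T2·T1 = [1 0 -2; 1/2 1 2; 0 0 1]
T3·…·T1 = [-1 0 2; 1/2 1 2; 0 0 1]
T4·…·T1 = [-1 0 2; 5/2 1 -2; 0 0 1]

T = [-1 0 2; 5/2 1 -2; 0 0 1]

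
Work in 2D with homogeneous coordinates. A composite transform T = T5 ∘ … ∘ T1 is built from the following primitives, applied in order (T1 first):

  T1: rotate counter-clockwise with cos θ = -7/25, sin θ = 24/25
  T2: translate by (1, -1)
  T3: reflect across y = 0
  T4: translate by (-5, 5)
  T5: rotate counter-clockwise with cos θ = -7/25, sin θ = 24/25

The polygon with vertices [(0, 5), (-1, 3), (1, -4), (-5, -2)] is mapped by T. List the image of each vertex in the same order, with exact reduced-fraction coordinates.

T1 rotate counter-clockwise with cos θ = -7/25, sin θ = 24/25: (0, 5) → (-24/5, -7/5); (-1, 3) → (-13/5, -9/5); (1, -4) → (89/25, 52/25); (-5, -2) → (83/25, -106/25)
T2 translate by (1, -1): (-24/5, -7/5) → (-19/5, -12/5); (-13/5, -9/5) → (-8/5, -14/5); (89/25, 52/25) → (114/25, 27/25); (83/25, -106/25) → (108/25, -131/25)
T3 reflect across y = 0: (-19/5, -12/5) → (-19/5, 12/5); (-8/5, -14/5) → (-8/5, 14/5); (114/25, 27/25) → (114/25, -27/25); (108/25, -131/25) → (108/25, 131/25)
T4 translate by (-5, 5): (-19/5, 12/5) → (-44/5, 37/5); (-8/5, 14/5) → (-33/5, 39/5); (114/25, -27/25) → (-11/25, 98/25); (108/25, 131/25) → (-17/25, 256/25)
T5 rotate counter-clockwise with cos θ = -7/25, sin θ = 24/25: (-44/5, 37/5) → (-116/25, -263/25); (-33/5, 39/5) → (-141/25, -213/25); (-11/25, 98/25) → (-91/25, -38/25); (-17/25, 256/25) → (-241/25, -88/25)

image vertices: (-116/25, -263/25), (-141/25, -213/25), (-91/25, -38/25), (-241/25, -88/25)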